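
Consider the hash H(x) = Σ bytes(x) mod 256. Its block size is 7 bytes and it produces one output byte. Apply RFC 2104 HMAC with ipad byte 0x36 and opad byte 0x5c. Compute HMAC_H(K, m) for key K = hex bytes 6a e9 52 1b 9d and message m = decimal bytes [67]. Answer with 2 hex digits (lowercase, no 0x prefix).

Key hex bytes 6a e9 52 1b 9d is 5 bytes ≤ B = 7; zero-pad to 7 bytes: K' = 6a e9 52 1b 9d 00 00.
K' ⊕ ipad = 5c df 64 2d ab 36 36.  K' ⊕ opad = 36 b5 0e 47 c1 5c 5c.
Inner input = (K'⊕ipad) ∥ m = 5c df 64 2d ab 36 36 ∥ 43.
Inner hash: sum = 92+223+100+45+171+54+54+67 = 806; mod 256 = 38 → 26.
Outer input = (K'⊕opad) ∥ inner = 36 b5 0e 47 c1 5c 5c ∥ 26.
Outer hash (tag): sum = 54+181+14+71+193+92+92+38 = 735; mod 256 = 223 → df.

df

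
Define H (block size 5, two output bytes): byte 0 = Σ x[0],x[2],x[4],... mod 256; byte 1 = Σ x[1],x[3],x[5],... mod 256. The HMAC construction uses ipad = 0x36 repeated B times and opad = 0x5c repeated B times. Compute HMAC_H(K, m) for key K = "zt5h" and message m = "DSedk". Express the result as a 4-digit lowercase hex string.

9f98

Key "zt5h" = 7a 74 35 68 is 4 bytes ≤ B = 5; zero-pad to 5 bytes: K' = 7a 74 35 68 00.
K' ⊕ ipad = 4c 42 03 5e 36.  K' ⊕ opad = 26 28 69 34 5c.
Inner input = (K'⊕ipad) ∥ m = 4c 42 03 5e 36 ∥ 44 53 65 64 6b.
Inner hash: even-index sum = 316 mod 256 = 60; odd-index sum = 436 mod 256 = 180 → 3c b4.
Outer input = (K'⊕opad) ∥ inner = 26 28 69 34 5c ∥ 3c b4.
Outer hash (tag): even-index sum = 415 mod 256 = 159; odd-index sum = 152 mod 256 = 152 → 9f 98.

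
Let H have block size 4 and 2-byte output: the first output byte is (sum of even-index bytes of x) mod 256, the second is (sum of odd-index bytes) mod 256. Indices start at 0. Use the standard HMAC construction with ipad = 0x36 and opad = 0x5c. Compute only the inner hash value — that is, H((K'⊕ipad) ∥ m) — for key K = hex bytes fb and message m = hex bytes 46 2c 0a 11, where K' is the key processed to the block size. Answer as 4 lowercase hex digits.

53a9

Key hex bytes fb is 1 byte ≤ B = 4; zero-pad to 4 bytes: K' = fb 00 00 00.
K' ⊕ ipad = cd 36 36 36.
Inner input = cd 36 36 36 ∥ 46 2c 0a 11.
Inner hash: even-index sum = 339 mod 256 = 83; odd-index sum = 169 mod 256 = 169 → 53 a9.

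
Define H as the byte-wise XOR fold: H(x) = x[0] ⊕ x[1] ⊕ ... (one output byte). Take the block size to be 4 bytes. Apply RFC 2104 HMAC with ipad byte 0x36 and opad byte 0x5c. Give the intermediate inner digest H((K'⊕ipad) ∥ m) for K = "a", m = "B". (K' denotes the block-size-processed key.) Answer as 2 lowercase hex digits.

Key "a" = 61 is 1 byte ≤ B = 4; zero-pad to 4 bytes: K' = 61 00 00 00.
K' ⊕ ipad = 57 36 36 36.
Inner input = 57 36 36 36 ∥ 42.
Inner hash: XOR 57⊕36⊕36⊕36⊕42 = 23.

23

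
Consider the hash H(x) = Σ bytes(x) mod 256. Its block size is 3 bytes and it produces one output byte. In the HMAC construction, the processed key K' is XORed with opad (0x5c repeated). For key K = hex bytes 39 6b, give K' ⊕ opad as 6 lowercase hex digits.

65375c

Key hex bytes 39 6b is 2 bytes ≤ B = 3; zero-pad to 3 bytes: K' = 39 6b 00.
XOR each byte with 0x5c: 39⊕5c=65, 6b⊕5c=37, 00⊕5c=5c.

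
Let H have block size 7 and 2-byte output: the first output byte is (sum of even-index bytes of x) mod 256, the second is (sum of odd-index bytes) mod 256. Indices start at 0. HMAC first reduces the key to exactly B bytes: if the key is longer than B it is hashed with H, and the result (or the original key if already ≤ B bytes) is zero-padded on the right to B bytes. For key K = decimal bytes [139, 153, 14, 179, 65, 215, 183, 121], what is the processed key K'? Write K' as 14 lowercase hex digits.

|K| = 8 > B = 7, so first hash the key.
H(K): even-index sum = 401 mod 256 = 145; odd-index sum = 668 mod 256 = 156 → 91 9c.
Zero-pad H(K) = 91 9c to 7 bytes: K' = 91 9c 00 00 00 00 00.

919c0000000000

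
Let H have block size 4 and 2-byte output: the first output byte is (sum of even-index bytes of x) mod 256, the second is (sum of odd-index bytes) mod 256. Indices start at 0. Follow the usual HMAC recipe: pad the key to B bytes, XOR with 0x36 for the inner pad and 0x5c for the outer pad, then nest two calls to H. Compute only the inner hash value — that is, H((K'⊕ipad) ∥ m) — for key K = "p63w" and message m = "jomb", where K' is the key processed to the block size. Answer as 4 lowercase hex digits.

2212

Key "p63w" = 70 36 33 77 is exactly B = 4 bytes: K' = 70 36 33 77.
K' ⊕ ipad = 46 00 05 41.
Inner input = 46 00 05 41 ∥ 6a 6f 6d 62.
Inner hash: even-index sum = 290 mod 256 = 34; odd-index sum = 274 mod 256 = 18 → 22 12.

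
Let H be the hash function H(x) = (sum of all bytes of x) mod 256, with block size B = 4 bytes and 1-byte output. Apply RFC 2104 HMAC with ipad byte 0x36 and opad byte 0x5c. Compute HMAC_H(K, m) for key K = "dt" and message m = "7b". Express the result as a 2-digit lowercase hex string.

Key "dt" = 64 74 is 2 bytes ≤ B = 4; zero-pad to 4 bytes: K' = 64 74 00 00.
K' ⊕ ipad = 52 42 36 36.  K' ⊕ opad = 38 28 5c 5c.
Inner input = (K'⊕ipad) ∥ m = 52 42 36 36 ∥ 37 62.
Inner hash: sum = 82+66+54+54+55+98 = 409; mod 256 = 153 → 99.
Outer input = (K'⊕opad) ∥ inner = 38 28 5c 5c ∥ 99.
Outer hash (tag): sum = 56+40+92+92+153 = 433; mod 256 = 177 → b1.

b1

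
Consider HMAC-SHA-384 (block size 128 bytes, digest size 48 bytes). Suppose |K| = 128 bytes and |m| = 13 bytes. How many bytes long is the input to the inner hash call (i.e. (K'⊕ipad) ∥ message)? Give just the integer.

Key is 128 ≤ 128 bytes, zero-padded: |K'| = 128.
Inner input = (K'⊕ipad) ∥ m → 128 + 13 = 141 bytes.

141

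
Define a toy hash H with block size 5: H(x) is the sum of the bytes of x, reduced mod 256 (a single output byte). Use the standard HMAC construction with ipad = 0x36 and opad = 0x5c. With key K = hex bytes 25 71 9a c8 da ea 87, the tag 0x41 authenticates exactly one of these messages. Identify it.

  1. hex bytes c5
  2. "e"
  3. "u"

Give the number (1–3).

Key hex bytes 25 71 9a c8 da ea 87 is 7 bytes > B = 5, so hash it first: H(key) = 43, then zero-pad to 5 bytes: K' = 43 00 00 00 00.
K' ⊕ ipad = 75 36 36 36 36; K' ⊕ opad = 1f 5c 5c 5c 5c.
m1: inner = H(75 36 36 36 36 c5) = 12; tag = H(1f 5c 5c 5c 5c 12) = a1
m2: inner = H(75 36 36 36 36 65) = b2; tag = H(1f 5c 5c 5c 5c b2) = 41 ← matches
m3: inner = H(75 36 36 36 36 75) = c2; tag = H(1f 5c 5c 5c 5c c2) = 51

2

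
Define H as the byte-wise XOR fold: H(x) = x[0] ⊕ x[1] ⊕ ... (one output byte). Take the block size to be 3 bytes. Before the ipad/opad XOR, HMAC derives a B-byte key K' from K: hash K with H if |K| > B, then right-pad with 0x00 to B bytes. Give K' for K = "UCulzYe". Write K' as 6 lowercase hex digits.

490000

|K| = 7 > B = 3, so first hash the key.
H(K): XOR 55⊕43⊕75⊕6c⊕7a⊕59⊕65 = 49.
Zero-pad H(K) = 49 to 3 bytes: K' = 49 00 00.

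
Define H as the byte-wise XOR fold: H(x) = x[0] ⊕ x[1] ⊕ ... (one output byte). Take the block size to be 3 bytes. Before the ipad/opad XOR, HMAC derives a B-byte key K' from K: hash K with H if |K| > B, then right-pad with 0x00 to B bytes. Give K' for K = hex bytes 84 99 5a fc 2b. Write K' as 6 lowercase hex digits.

900000

|K| = 5 > B = 3, so first hash the key.
H(K): XOR 84⊕99⊕5a⊕fc⊕2b = 90.
Zero-pad H(K) = 90 to 3 bytes: K' = 90 00 00.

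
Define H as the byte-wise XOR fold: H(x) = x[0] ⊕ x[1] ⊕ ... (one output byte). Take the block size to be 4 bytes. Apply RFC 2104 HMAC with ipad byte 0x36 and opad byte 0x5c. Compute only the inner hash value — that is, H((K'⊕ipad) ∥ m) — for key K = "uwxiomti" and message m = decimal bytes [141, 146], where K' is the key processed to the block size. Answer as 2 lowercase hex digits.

Key "uwxiomti" = 75 77 78 69 6f 6d 74 69 is 8 bytes > B = 4, so hash it first: H(key) = 0c, then zero-pad to 4 bytes: K' = 0c 00 00 00.
K' ⊕ ipad = 3a 36 36 36.
Inner input = 3a 36 36 36 ∥ 8d 92.
Inner hash: XOR 3a⊕36⊕36⊕36⊕8d⊕92 = 13.

13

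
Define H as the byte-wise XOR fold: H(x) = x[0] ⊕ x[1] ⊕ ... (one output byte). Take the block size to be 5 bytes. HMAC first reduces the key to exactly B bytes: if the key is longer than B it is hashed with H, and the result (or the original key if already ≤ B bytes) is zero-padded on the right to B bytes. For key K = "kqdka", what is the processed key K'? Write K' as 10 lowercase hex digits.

6b71646b61

Key "kqdka" = 6b 71 64 6b 61 is exactly B = 5 bytes: K' = 6b 71 64 6b 61.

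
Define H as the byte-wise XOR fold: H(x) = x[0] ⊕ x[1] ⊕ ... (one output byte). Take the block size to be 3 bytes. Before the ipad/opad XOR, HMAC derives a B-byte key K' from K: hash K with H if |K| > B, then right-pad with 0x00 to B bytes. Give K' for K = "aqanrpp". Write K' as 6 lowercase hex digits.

|K| = 7 > B = 3, so first hash the key.
H(K): XOR 61⊕71⊕61⊕6e⊕72⊕70⊕70 = 6d.
Zero-pad H(K) = 6d to 3 bytes: K' = 6d 00 00.

6d0000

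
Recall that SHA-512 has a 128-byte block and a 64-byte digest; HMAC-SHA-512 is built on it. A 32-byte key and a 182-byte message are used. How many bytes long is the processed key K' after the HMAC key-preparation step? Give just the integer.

128

Key is 32 ≤ 128 bytes, zero-padded: |K'| = 128.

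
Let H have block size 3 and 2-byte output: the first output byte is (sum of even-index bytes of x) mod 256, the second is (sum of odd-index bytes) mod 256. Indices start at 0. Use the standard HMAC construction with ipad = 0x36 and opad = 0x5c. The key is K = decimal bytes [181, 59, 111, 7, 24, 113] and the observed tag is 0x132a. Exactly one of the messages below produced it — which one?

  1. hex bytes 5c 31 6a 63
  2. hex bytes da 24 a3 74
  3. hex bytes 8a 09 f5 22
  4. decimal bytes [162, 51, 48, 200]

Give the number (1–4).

Key decimal bytes [181, 59, 111, 7, 24, 113] = b5 3b 6f 07 18 71 is 6 bytes > B = 3, so hash it first: H(key) = 3c b3, then zero-pad to 3 bytes: K' = 3c b3 00.
K' ⊕ ipad = 0a 85 36; K' ⊕ opad = 60 ef 5c.
m1: inner = H(0a 85 36 5c 31 6a 63) = d4 4b; tag = H(60 ef 5c d4 4b) = 07c3
m2: inner = H(0a 85 36 da 24 a3 74) = d8 02; tag = H(60 ef 5c d8 02) = bec7
m3: inner = H(0a 85 36 8a 09 f5 22) = 6b 04; tag = H(60 ef 5c 6b 04) = c05a
m4: inner = H(0a 85 36 a2 33 30 c8) = 3b 57; tag = H(60 ef 5c 3b 57) = 132a ← matches

4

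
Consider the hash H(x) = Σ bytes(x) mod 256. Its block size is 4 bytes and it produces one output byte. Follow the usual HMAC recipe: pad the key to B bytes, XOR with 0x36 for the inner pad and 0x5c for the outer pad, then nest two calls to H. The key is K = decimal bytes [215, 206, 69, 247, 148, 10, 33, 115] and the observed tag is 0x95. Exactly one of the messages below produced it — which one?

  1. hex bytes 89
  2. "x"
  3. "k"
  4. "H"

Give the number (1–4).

3

Key decimal bytes [215, 206, 69, 247, 148, 10, 33, 115] = d7 ce 45 f7 94 0a 21 73 is 8 bytes > B = 4, so hash it first: H(key) = 13, then zero-pad to 4 bytes: K' = 13 00 00 00.
K' ⊕ ipad = 25 36 36 36; K' ⊕ opad = 4f 5c 5c 5c.
m1: inner = H(25 36 36 36 89) = 50; tag = H(4f 5c 5c 5c 50) = b3
m2: inner = H(25 36 36 36 78) = 3f; tag = H(4f 5c 5c 5c 3f) = a2
m3: inner = H(25 36 36 36 6b) = 32; tag = H(4f 5c 5c 5c 32) = 95 ← matches
m4: inner = H(25 36 36 36 48) = 0f; tag = H(4f 5c 5c 5c 0f) = 72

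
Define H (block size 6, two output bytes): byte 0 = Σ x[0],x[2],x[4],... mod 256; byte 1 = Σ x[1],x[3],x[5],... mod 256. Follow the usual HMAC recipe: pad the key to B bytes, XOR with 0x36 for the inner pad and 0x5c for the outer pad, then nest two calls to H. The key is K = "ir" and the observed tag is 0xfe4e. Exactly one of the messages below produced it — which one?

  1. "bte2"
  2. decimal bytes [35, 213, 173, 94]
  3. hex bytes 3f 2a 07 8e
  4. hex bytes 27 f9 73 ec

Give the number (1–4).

3

Key "ir" = 69 72 is 2 bytes ≤ B = 6; zero-pad to 6 bytes: K' = 69 72 00 00 00 00.
K' ⊕ ipad = 5f 44 36 36 36 36; K' ⊕ opad = 35 2e 5c 5c 5c 5c.
m1: inner = H(5f 44 36 36 36 36 62 74 65 32) = 92 56; tag = H(35 2e 5c 5c 5c 5c 92 56) = 7f3c
m2: inner = H(5f 44 36 36 36 36 23 d5 ad 5e) = 9b e3; tag = H(35 2e 5c 5c 5c 5c 9b e3) = 88c9
m3: inner = H(5f 44 36 36 36 36 3f 2a 07 8e) = 11 68; tag = H(35 2e 5c 5c 5c 5c 11 68) = fe4e ← matches
m4: inner = H(5f 44 36 36 36 36 27 f9 73 ec) = 65 95; tag = H(35 2e 5c 5c 5c 5c 65 95) = 527b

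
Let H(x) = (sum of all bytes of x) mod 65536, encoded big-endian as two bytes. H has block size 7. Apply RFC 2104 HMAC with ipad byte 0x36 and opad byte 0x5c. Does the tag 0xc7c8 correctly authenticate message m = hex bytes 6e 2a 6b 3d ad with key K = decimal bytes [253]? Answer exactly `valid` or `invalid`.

invalid

Key decimal bytes [253] = fd is 1 byte ≤ B = 7; zero-pad to 7 bytes: K' = fd 00 00 00 00 00 00.
K' ⊕ ipad = cb 36 36 36 36 36 36; K' ⊕ opad = a1 5c 5c 5c 5c 5c 5c.
Inner hash: sum = 203+54+54+54+54+54+54+110+42+107+61+173 = 1020 → 03 fc.
Outer hash (recomputed tag): sum = 161+92+92+92+92+92+92+3+252 = 968 → 03 c8.
Recomputed tag = 03c8; claimed = c7c8 → mismatch.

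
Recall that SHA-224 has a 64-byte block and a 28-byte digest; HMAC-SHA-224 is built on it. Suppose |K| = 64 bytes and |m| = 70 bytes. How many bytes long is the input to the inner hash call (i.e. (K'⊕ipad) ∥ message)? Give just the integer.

Key is 64 ≤ 64 bytes, zero-padded: |K'| = 64.
Inner input = (K'⊕ipad) ∥ m → 64 + 70 = 134 bytes.

134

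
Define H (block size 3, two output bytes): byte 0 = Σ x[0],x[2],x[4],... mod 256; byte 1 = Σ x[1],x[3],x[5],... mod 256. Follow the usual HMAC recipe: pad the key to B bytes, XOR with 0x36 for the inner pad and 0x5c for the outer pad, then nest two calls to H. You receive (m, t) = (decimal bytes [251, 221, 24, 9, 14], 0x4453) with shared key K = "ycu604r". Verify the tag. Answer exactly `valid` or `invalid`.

Key "ycu604r" = 79 63 75 36 30 34 72 is 7 bytes > B = 3, so hash it first: H(key) = 90 cd, then zero-pad to 3 bytes: K' = 90 cd 00.
K' ⊕ ipad = a6 fb 36; K' ⊕ opad = cc 91 5c.
Inner hash: even-index sum = 450 mod 256 = 194; odd-index sum = 540 mod 256 = 28 → c2 1c.
Outer hash (recomputed tag): even-index sum = 324 mod 256 = 68; odd-index sum = 339 mod 256 = 83 → 44 53.
Recomputed tag = 4453; claimed = 4453 → match.

valid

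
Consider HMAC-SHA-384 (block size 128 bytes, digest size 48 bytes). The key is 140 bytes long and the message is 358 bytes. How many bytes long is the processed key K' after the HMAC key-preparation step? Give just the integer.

Key is 140 > 128 bytes, so it is hashed to 48 bytes then zero-padded to 128: |K'| = 128.

128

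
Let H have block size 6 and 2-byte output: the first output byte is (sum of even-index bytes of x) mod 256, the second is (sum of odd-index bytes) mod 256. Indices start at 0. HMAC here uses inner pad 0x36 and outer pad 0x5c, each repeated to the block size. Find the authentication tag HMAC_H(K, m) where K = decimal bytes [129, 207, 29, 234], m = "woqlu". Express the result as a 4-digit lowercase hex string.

ef8b

Key decimal bytes [129, 207, 29, 234] = 81 cf 1d ea is 4 bytes ≤ B = 6; zero-pad to 6 bytes: K' = 81 cf 1d ea 00 00.
K' ⊕ ipad = b7 f9 2b dc 36 36.  K' ⊕ opad = dd 93 41 b6 5c 5c.
Inner input = (K'⊕ipad) ∥ m = b7 f9 2b dc 36 36 ∥ 77 6f 71 6c 75.
Inner hash: even-index sum = 629 mod 256 = 117; odd-index sum = 742 mod 256 = 230 → 75 e6.
Outer input = (K'⊕opad) ∥ inner = dd 93 41 b6 5c 5c ∥ 75 e6.
Outer hash (tag): even-index sum = 495 mod 256 = 239; odd-index sum = 651 mod 256 = 139 → ef 8b.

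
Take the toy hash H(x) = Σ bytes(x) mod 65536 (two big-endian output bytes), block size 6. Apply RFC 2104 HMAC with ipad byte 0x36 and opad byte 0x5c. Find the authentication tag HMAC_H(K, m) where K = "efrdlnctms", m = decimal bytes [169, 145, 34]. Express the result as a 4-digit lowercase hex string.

Key "efrdlnctms" = 65 66 72 64 6c 6e 63 74 6d 73 is 10 bytes > B = 6, so hash it first: H(key) = 04 32, then zero-pad to 6 bytes: K' = 04 32 00 00 00 00.
K' ⊕ ipad = 32 04 36 36 36 36.  K' ⊕ opad = 58 6e 5c 5c 5c 5c.
Inner input = (K'⊕ipad) ∥ m = 32 04 36 36 36 36 ∥ a9 91 22.
Inner hash: sum = 50+4+54+54+54+54+169+145+34 = 618 → 02 6a.
Outer input = (K'⊕opad) ∥ inner = 58 6e 5c 5c 5c 5c ∥ 02 6a.
Outer hash (tag): sum = 88+110+92+92+92+92+2+106 = 674 → 02 a2.

02a2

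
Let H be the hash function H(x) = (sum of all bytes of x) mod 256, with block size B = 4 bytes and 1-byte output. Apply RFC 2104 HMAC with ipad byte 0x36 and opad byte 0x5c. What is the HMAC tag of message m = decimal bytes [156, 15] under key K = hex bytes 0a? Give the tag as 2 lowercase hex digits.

f3

Key hex bytes 0a is 1 byte ≤ B = 4; zero-pad to 4 bytes: K' = 0a 00 00 00.
K' ⊕ ipad = 3c 36 36 36.  K' ⊕ opad = 56 5c 5c 5c.
Inner input = (K'⊕ipad) ∥ m = 3c 36 36 36 ∥ 9c 0f.
Inner hash: sum = 60+54+54+54+156+15 = 393; mod 256 = 137 → 89.
Outer input = (K'⊕opad) ∥ inner = 56 5c 5c 5c ∥ 89.
Outer hash (tag): sum = 86+92+92+92+137 = 499; mod 256 = 243 → f3.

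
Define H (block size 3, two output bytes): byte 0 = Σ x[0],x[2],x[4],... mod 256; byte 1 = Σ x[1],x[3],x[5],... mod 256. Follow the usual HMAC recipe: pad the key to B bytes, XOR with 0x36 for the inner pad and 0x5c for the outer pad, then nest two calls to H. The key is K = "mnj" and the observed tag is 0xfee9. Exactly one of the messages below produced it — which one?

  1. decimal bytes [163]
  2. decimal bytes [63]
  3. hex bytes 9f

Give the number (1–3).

Key "mnj" = 6d 6e 6a is exactly B = 3 bytes: K' = 6d 6e 6a.
K' ⊕ ipad = 5b 58 5c; K' ⊕ opad = 31 32 36.
m1: inner = H(5b 58 5c a3) = b7 fb; tag = H(31 32 36 b7 fb) = 62e9
m2: inner = H(5b 58 5c 3f) = b7 97; tag = H(31 32 36 b7 97) = fee9 ← matches
m3: inner = H(5b 58 5c 9f) = b7 f7; tag = H(31 32 36 b7 f7) = 5ee9

2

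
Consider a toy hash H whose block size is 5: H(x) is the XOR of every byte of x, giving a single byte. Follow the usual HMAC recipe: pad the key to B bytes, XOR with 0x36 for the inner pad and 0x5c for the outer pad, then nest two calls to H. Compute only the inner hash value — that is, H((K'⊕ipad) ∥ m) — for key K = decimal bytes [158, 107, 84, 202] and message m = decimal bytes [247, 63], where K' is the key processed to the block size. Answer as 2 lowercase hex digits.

95

Key decimal bytes [158, 107, 84, 202] = 9e 6b 54 ca is 4 bytes ≤ B = 5; zero-pad to 5 bytes: K' = 9e 6b 54 ca 00.
K' ⊕ ipad = a8 5d 62 fc 36.
Inner input = a8 5d 62 fc 36 ∥ f7 3f.
Inner hash: XOR a8⊕5d⊕62⊕fc⊕36⊕f7⊕3f = 95.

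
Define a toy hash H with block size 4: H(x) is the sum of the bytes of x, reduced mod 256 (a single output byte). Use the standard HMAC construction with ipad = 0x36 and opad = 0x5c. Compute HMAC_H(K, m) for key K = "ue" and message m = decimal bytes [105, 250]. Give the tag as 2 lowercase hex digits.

Key "ue" = 75 65 is 2 bytes ≤ B = 4; zero-pad to 4 bytes: K' = 75 65 00 00.
K' ⊕ ipad = 43 53 36 36.  K' ⊕ opad = 29 39 5c 5c.
Inner input = (K'⊕ipad) ∥ m = 43 53 36 36 ∥ 69 fa.
Inner hash: sum = 67+83+54+54+105+250 = 613; mod 256 = 101 → 65.
Outer input = (K'⊕opad) ∥ inner = 29 39 5c 5c ∥ 65.
Outer hash (tag): sum = 41+57+92+92+101 = 383; mod 256 = 127 → 7f.

7f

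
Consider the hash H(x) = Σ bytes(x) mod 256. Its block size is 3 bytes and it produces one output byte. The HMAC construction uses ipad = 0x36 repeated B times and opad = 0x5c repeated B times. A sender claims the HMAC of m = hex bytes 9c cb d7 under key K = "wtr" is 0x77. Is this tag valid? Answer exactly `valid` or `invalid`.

Key "wtr" = 77 74 72 is exactly B = 3 bytes: K' = 77 74 72.
K' ⊕ ipad = 41 42 44; K' ⊕ opad = 2b 28 2e.
Inner hash: sum = 65+66+68+156+203+215 = 773; mod 256 = 5 → 05.
Outer hash (recomputed tag): sum = 43+40+46+5 = 134 → 86.
Recomputed tag = 86; claimed = 77 → mismatch.

invalid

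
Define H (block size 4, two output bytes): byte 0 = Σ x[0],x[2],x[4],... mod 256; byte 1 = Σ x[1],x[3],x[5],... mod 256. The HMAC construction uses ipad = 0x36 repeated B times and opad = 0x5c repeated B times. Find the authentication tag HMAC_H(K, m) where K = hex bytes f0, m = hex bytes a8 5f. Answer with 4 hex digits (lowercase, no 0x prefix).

Key hex bytes f0 is 1 byte ≤ B = 4; zero-pad to 4 bytes: K' = f0 00 00 00.
K' ⊕ ipad = c6 36 36 36.  K' ⊕ opad = ac 5c 5c 5c.
Inner input = (K'⊕ipad) ∥ m = c6 36 36 36 ∥ a8 5f.
Inner hash: even-index sum = 420 mod 256 = 164; odd-index sum = 203 mod 256 = 203 → a4 cb.
Outer input = (K'⊕opad) ∥ inner = ac 5c 5c 5c ∥ a4 cb.
Outer hash (tag): even-index sum = 428 mod 256 = 172; odd-index sum = 387 mod 256 = 131 → ac 83.

ac83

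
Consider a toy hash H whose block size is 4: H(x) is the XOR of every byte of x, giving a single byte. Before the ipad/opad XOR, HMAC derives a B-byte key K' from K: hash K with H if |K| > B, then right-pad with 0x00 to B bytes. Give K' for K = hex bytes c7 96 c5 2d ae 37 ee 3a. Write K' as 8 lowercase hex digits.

f4000000

|K| = 8 > B = 4, so first hash the key.
H(K): XOR c7⊕96⊕c5⊕2d⊕ae⊕37⊕ee⊕3a = f4.
Zero-pad H(K) = f4 to 4 bytes: K' = f4 00 00 00.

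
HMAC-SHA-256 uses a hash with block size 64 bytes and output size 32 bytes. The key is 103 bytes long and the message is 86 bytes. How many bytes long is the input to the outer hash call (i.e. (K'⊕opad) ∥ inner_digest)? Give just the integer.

Key is 103 > 64 bytes, so it is hashed to 32 bytes then zero-padded to 64: |K'| = 64.
Outer input = (K'⊕opad) ∥ H(inner) → 64 + 32 = 96 bytes.

96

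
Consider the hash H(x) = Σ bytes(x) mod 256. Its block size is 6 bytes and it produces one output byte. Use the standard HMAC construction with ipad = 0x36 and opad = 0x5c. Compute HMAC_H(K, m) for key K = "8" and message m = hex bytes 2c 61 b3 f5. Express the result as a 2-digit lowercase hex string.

81

Key "8" = 38 is 1 byte ≤ B = 6; zero-pad to 6 bytes: K' = 38 00 00 00 00 00.
K' ⊕ ipad = 0e 36 36 36 36 36.  K' ⊕ opad = 64 5c 5c 5c 5c 5c.
Inner input = (K'⊕ipad) ∥ m = 0e 36 36 36 36 36 ∥ 2c 61 b3 f5.
Inner hash: sum = 14+54+54+54+54+54+44+97+179+245 = 849; mod 256 = 81 → 51.
Outer input = (K'⊕opad) ∥ inner = 64 5c 5c 5c 5c 5c ∥ 51.
Outer hash (tag): sum = 100+92+92+92+92+92+81 = 641; mod 256 = 129 → 81.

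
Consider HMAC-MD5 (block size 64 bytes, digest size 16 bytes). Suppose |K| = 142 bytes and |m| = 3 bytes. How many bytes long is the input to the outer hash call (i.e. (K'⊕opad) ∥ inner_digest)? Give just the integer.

80

Key is 142 > 64 bytes, so it is hashed to 16 bytes then zero-padded to 64: |K'| = 64.
Outer input = (K'⊕opad) ∥ H(inner) → 64 + 16 = 80 bytes.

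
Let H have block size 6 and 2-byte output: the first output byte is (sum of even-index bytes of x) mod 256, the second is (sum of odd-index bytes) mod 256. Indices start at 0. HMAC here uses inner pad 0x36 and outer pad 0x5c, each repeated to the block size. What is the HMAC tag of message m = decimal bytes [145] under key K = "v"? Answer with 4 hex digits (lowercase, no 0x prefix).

1fb6

Key "v" = 76 is 1 byte ≤ B = 6; zero-pad to 6 bytes: K' = 76 00 00 00 00 00.
K' ⊕ ipad = 40 36 36 36 36 36.  K' ⊕ opad = 2a 5c 5c 5c 5c 5c.
Inner input = (K'⊕ipad) ∥ m = 40 36 36 36 36 36 ∥ 91.
Inner hash: even-index sum = 317 mod 256 = 61; odd-index sum = 162 mod 256 = 162 → 3d a2.
Outer input = (K'⊕opad) ∥ inner = 2a 5c 5c 5c 5c 5c ∥ 3d a2.
Outer hash (tag): even-index sum = 287 mod 256 = 31; odd-index sum = 438 mod 256 = 182 → 1f b6.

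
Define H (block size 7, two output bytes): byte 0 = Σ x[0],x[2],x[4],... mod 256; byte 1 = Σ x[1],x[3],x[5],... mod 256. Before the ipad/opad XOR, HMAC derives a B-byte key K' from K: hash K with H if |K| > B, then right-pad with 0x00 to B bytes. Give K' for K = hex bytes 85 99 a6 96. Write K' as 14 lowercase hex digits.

8599a696000000

Key hex bytes 85 99 a6 96 is 4 bytes ≤ B = 7; zero-pad to 7 bytes: K' = 85 99 a6 96 00 00 00.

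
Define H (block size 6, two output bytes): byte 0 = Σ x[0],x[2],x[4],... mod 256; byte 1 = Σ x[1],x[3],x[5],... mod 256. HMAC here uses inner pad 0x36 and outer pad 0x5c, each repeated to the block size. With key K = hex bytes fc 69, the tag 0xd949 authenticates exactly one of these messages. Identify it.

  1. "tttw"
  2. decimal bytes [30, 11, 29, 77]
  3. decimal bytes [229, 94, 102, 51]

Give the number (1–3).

Key hex bytes fc 69 is 2 bytes ≤ B = 6; zero-pad to 6 bytes: K' = fc 69 00 00 00 00.
K' ⊕ ipad = ca 5f 36 36 36 36; K' ⊕ opad = a0 35 5c 5c 5c 5c.
m1: inner = H(ca 5f 36 36 36 36 74 74 74 77) = 1e b6; tag = H(a0 35 5c 5c 5c 5c 1e b6) = 76a3
m2: inner = H(ca 5f 36 36 36 36 1e 0b 1d 4d) = 71 23; tag = H(a0 35 5c 5c 5c 5c 71 23) = c910
m3: inner = H(ca 5f 36 36 36 36 e5 5e 66 33) = 81 5c; tag = H(a0 35 5c 5c 5c 5c 81 5c) = d949 ← matches

3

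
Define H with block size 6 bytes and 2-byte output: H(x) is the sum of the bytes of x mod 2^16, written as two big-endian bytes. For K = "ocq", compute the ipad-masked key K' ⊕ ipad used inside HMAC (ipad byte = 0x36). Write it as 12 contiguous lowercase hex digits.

595547363636

Key "ocq" = 6f 63 71 is 3 bytes ≤ B = 6; zero-pad to 6 bytes: K' = 6f 63 71 00 00 00.
XOR each byte with 0x36: 6f⊕36=59, 63⊕36=55, 71⊕36=47, 00⊕36=36, 00⊕36=36, 00⊕36=36.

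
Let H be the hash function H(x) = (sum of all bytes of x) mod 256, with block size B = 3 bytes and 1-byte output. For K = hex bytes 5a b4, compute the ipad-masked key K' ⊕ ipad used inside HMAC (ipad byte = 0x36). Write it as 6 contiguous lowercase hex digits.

6c8236

Key hex bytes 5a b4 is 2 bytes ≤ B = 3; zero-pad to 3 bytes: K' = 5a b4 00.
XOR each byte with 0x36: 5a⊕36=6c, b4⊕36=82, 00⊕36=36.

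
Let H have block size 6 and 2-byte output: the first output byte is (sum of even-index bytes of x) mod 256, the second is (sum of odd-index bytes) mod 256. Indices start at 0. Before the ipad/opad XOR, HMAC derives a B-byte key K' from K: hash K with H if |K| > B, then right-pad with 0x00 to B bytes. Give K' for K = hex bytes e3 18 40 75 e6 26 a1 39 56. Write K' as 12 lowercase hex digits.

|K| = 9 > B = 6, so first hash the key.
H(K): even-index sum = 768 mod 256 = 0; odd-index sum = 236 mod 256 = 236 → 00 ec.
Zero-pad H(K) = 00 ec to 6 bytes: K' = 00 ec 00 00 00 00.

00ec00000000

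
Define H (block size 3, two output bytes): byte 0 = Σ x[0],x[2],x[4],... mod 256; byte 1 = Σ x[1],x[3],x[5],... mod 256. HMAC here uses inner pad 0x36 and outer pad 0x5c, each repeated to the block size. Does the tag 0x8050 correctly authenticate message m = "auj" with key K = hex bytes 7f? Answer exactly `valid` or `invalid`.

Key hex bytes 7f is 1 byte ≤ B = 3; zero-pad to 3 bytes: K' = 7f 00 00.
K' ⊕ ipad = 49 36 36; K' ⊕ opad = 23 5c 5c.
Inner hash: even-index sum = 244 mod 256 = 244; odd-index sum = 257 mod 256 = 1 → f4 01.
Outer hash (recomputed tag): even-index sum = 128 mod 256 = 128; odd-index sum = 336 mod 256 = 80 → 80 50.
Recomputed tag = 8050; claimed = 8050 → match.

valid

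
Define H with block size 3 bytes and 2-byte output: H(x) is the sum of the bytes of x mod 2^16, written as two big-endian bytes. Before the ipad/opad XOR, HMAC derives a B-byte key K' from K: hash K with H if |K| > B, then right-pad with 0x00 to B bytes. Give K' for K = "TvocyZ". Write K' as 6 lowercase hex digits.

026f00

|K| = 6 > B = 3, so first hash the key.
H(K): sum = 84+118+111+99+121+90 = 623 → 02 6f.
Zero-pad H(K) = 02 6f to 3 bytes: K' = 02 6f 00.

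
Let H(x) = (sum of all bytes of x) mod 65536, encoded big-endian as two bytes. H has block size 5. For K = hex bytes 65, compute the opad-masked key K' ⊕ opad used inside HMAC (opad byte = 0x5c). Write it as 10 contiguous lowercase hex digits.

395c5c5c5c

Key hex bytes 65 is 1 byte ≤ B = 5; zero-pad to 5 bytes: K' = 65 00 00 00 00.
XOR each byte with 0x5c: 65⊕5c=39, 00⊕5c=5c, 00⊕5c=5c, 00⊕5c=5c, 00⊕5c=5c.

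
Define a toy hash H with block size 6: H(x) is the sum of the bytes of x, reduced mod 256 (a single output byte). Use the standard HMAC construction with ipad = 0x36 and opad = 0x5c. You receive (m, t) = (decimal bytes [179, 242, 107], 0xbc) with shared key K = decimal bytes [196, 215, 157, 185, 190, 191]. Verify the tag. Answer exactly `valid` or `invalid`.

valid

Key decimal bytes [196, 215, 157, 185, 190, 191] = c4 d7 9d b9 be bf is exactly B = 6 bytes: K' = c4 d7 9d b9 be bf.
K' ⊕ ipad = f2 e1 ab 8f 88 89; K' ⊕ opad = 98 8b c1 e5 e2 e3.
Inner hash: sum = 242+225+171+143+136+137+179+242+107 = 1582; mod 256 = 46 → 2e.
Outer hash (recomputed tag): sum = 152+139+193+229+226+227+46 = 1212; mod 256 = 188 → bc.
Recomputed tag = bc; claimed = bc → match.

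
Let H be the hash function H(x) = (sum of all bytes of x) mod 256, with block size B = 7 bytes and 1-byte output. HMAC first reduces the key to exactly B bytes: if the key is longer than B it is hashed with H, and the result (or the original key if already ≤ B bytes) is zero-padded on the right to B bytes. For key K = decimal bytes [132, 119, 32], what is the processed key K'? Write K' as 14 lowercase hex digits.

Key decimal bytes [132, 119, 32] = 84 77 20 is 3 bytes ≤ B = 7; zero-pad to 7 bytes: K' = 84 77 20 00 00 00 00.

84772000000000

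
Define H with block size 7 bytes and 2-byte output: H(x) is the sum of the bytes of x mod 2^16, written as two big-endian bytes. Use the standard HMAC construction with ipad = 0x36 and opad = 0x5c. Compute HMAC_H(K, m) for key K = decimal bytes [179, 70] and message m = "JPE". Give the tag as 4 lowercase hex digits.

03b9

Key decimal bytes [179, 70] = b3 46 is 2 bytes ≤ B = 7; zero-pad to 7 bytes: K' = b3 46 00 00 00 00 00.
K' ⊕ ipad = 85 70 36 36 36 36 36.  K' ⊕ opad = ef 1a 5c 5c 5c 5c 5c.
Inner input = (K'⊕ipad) ∥ m = 85 70 36 36 36 36 36 ∥ 4a 50 45.
Inner hash: sum = 133+112+54+54+54+54+54+74+80+69 = 738 → 02 e2.
Outer input = (K'⊕opad) ∥ inner = ef 1a 5c 5c 5c 5c 5c ∥ 02 e2.
Outer hash (tag): sum = 239+26+92+92+92+92+92+2+226 = 953 → 03 b9.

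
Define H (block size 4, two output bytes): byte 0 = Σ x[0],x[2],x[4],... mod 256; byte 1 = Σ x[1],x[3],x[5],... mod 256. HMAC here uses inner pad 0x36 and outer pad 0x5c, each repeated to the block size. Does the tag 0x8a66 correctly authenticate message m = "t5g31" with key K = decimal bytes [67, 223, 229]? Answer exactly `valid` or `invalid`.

Key decimal bytes [67, 223, 229] = 43 df e5 is 3 bytes ≤ B = 4; zero-pad to 4 bytes: K' = 43 df e5 00.
K' ⊕ ipad = 75 e9 d3 36; K' ⊕ opad = 1f 83 b9 5c.
Inner hash: even-index sum = 596 mod 256 = 84; odd-index sum = 391 mod 256 = 135 → 54 87.
Outer hash (recomputed tag): even-index sum = 300 mod 256 = 44; odd-index sum = 358 mod 256 = 102 → 2c 66.
Recomputed tag = 2c66; claimed = 8a66 → mismatch.

invalid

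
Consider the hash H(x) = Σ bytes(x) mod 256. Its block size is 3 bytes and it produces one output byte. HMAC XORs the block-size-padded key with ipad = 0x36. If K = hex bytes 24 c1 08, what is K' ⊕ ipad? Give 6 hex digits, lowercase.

Key hex bytes 24 c1 08 is exactly B = 3 bytes: K' = 24 c1 08.
XOR each byte with 0x36: 24⊕36=12, c1⊕36=f7, 08⊕36=3e.

12f73e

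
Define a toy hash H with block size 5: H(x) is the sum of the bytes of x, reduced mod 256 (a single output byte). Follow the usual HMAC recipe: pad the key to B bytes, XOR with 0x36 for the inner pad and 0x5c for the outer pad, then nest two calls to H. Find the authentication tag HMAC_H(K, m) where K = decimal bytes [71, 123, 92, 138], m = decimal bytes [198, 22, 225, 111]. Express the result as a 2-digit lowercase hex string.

Key decimal bytes [71, 123, 92, 138] = 47 7b 5c 8a is 4 bytes ≤ B = 5; zero-pad to 5 bytes: K' = 47 7b 5c 8a 00.
K' ⊕ ipad = 71 4d 6a bc 36.  K' ⊕ opad = 1b 27 00 d6 5c.
Inner input = (K'⊕ipad) ∥ m = 71 4d 6a bc 36 ∥ c6 16 e1 6f.
Inner hash: sum = 113+77+106+188+54+198+22+225+111 = 1094; mod 256 = 70 → 46.
Outer input = (K'⊕opad) ∥ inner = 1b 27 00 d6 5c ∥ 46.
Outer hash (tag): sum = 27+39+0+214+92+70 = 442; mod 256 = 186 → ba.

ba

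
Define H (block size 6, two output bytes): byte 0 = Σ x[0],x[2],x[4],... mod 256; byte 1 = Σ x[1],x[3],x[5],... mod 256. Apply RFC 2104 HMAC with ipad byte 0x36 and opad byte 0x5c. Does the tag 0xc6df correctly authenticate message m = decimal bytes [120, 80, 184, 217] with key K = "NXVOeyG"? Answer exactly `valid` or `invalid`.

valid

Key "NXVOeyG" = 4e 58 56 4f 65 79 47 is 7 bytes > B = 6, so hash it first: H(key) = 50 20, then zero-pad to 6 bytes: K' = 50 20 00 00 00 00.
K' ⊕ ipad = 66 16 36 36 36 36; K' ⊕ opad = 0c 7c 5c 5c 5c 5c.
Inner hash: even-index sum = 514 mod 256 = 2; odd-index sum = 427 mod 256 = 171 → 02 ab.
Outer hash (recomputed tag): even-index sum = 198 mod 256 = 198; odd-index sum = 479 mod 256 = 223 → c6 df.
Recomputed tag = c6df; claimed = c6df → match.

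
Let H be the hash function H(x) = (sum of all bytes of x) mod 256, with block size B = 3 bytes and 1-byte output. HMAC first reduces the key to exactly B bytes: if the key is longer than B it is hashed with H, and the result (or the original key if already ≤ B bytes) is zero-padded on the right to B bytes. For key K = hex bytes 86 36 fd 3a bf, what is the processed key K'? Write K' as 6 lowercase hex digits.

|K| = 5 > B = 3, so first hash the key.
H(K): sum = 134+54+253+58+191 = 690; mod 256 = 178 → b2.
Zero-pad H(K) = b2 to 3 bytes: K' = b2 00 00.

b20000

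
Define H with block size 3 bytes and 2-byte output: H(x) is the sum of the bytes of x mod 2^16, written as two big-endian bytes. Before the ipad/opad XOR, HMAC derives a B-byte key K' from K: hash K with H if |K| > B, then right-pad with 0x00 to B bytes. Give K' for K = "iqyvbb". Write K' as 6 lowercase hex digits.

|K| = 6 > B = 3, so first hash the key.
H(K): sum = 105+113+121+118+98+98 = 653 → 02 8d.
Zero-pad H(K) = 02 8d to 3 bytes: K' = 02 8d 00.

028d00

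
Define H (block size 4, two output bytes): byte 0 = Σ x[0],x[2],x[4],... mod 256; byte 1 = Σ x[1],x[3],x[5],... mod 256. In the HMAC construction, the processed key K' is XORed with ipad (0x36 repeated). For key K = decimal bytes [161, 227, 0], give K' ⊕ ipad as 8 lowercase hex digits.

97d53636

Key decimal bytes [161, 227, 0] = a1 e3 00 is 3 bytes ≤ B = 4; zero-pad to 4 bytes: K' = a1 e3 00 00.
XOR each byte with 0x36: a1⊕36=97, e3⊕36=d5, 00⊕36=36, 00⊕36=36.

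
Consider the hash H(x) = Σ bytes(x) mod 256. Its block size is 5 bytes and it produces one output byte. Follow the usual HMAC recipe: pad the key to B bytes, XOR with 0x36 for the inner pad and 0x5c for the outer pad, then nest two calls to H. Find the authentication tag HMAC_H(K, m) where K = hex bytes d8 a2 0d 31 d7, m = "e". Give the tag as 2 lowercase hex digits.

Key hex bytes d8 a2 0d 31 d7 is exactly B = 5 bytes: K' = d8 a2 0d 31 d7.
K' ⊕ ipad = ee 94 3b 07 e1.  K' ⊕ opad = 84 fe 51 6d 8b.
Inner input = (K'⊕ipad) ∥ m = ee 94 3b 07 e1 ∥ 65.
Inner hash: sum = 238+148+59+7+225+101 = 778; mod 256 = 10 → 0a.
Outer input = (K'⊕opad) ∥ inner = 84 fe 51 6d 8b ∥ 0a.
Outer hash (tag): sum = 132+254+81+109+139+10 = 725; mod 256 = 213 → d5.

d5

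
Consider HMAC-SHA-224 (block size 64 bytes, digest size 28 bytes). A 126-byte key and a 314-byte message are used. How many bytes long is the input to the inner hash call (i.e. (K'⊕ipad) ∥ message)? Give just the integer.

Key is 126 > 64 bytes, so it is hashed to 28 bytes then zero-padded to 64: |K'| = 64.
Inner input = (K'⊕ipad) ∥ m → 64 + 314 = 378 bytes.

378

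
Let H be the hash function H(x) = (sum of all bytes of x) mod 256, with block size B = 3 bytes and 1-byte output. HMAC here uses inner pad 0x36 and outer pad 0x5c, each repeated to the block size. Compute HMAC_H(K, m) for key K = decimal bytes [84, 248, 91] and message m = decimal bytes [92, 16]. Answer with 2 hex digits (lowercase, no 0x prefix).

bc

Key decimal bytes [84, 248, 91] = 54 f8 5b is exactly B = 3 bytes: K' = 54 f8 5b.
K' ⊕ ipad = 62 ce 6d.  K' ⊕ opad = 08 a4 07.
Inner input = (K'⊕ipad) ∥ m = 62 ce 6d ∥ 5c 10.
Inner hash: sum = 98+206+109+92+16 = 521; mod 256 = 9 → 09.
Outer input = (K'⊕opad) ∥ inner = 08 a4 07 ∥ 09.
Outer hash (tag): sum = 8+164+7+9 = 188 → bc.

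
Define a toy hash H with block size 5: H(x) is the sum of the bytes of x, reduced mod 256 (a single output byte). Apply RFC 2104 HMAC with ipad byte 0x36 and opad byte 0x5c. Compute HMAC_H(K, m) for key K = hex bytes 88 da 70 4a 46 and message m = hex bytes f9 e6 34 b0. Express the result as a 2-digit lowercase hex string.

Key hex bytes 88 da 70 4a 46 is exactly B = 5 bytes: K' = 88 da 70 4a 46.
K' ⊕ ipad = be ec 46 7c 70.  K' ⊕ opad = d4 86 2c 16 1a.
Inner input = (K'⊕ipad) ∥ m = be ec 46 7c 70 ∥ f9 e6 34 b0.
Inner hash: sum = 190+236+70+124+112+249+230+52+176 = 1439; mod 256 = 159 → 9f.
Outer input = (K'⊕opad) ∥ inner = d4 86 2c 16 1a ∥ 9f.
Outer hash (tag): sum = 212+134+44+22+26+159 = 597; mod 256 = 85 → 55.

55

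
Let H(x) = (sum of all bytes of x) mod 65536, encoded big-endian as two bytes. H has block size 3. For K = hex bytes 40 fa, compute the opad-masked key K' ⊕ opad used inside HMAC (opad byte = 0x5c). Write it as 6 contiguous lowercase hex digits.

Key hex bytes 40 fa is 2 bytes ≤ B = 3; zero-pad to 3 bytes: K' = 40 fa 00.
XOR each byte with 0x5c: 40⊕5c=1c, fa⊕5c=a6, 00⊕5c=5c.

1ca65c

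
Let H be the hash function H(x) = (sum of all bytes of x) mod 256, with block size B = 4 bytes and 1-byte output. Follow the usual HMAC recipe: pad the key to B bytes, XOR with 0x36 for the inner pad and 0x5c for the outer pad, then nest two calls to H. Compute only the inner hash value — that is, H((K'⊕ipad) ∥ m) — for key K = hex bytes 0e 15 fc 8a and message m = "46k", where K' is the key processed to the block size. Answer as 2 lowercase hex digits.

Key hex bytes 0e 15 fc 8a is exactly B = 4 bytes: K' = 0e 15 fc 8a.
K' ⊕ ipad = 38 23 ca bc.
Inner input = 38 23 ca bc ∥ 34 36 6b.
Inner hash: sum = 56+35+202+188+52+54+107 = 694; mod 256 = 182 → b6.

b6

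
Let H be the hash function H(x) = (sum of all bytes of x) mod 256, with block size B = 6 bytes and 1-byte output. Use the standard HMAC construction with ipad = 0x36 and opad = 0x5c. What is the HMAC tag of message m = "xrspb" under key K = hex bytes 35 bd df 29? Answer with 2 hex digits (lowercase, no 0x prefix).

Key hex bytes 35 bd df 29 is 4 bytes ≤ B = 6; zero-pad to 6 bytes: K' = 35 bd df 29 00 00.
K' ⊕ ipad = 03 8b e9 1f 36 36.  K' ⊕ opad = 69 e1 83 75 5c 5c.
Inner input = (K'⊕ipad) ∥ m = 03 8b e9 1f 36 36 ∥ 78 72 73 70 62.
Inner hash: sum = 3+139+233+31+54+54+120+114+115+112+98 = 1073; mod 256 = 49 → 31.
Outer input = (K'⊕opad) ∥ inner = 69 e1 83 75 5c 5c ∥ 31.
Outer hash (tag): sum = 105+225+131+117+92+92+49 = 811; mod 256 = 43 → 2b.

2b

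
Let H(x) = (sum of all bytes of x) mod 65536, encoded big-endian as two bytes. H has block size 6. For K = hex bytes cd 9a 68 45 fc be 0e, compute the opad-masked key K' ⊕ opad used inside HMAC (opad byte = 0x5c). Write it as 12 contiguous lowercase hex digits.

5f805c5c5c5c

Key hex bytes cd 9a 68 45 fc be 0e is 7 bytes > B = 6, so hash it first: H(key) = 03 dc, then zero-pad to 6 bytes: K' = 03 dc 00 00 00 00.
XOR each byte with 0x5c: 03⊕5c=5f, dc⊕5c=80, 00⊕5c=5c, 00⊕5c=5c, 00⊕5c=5c, 00⊕5c=5c.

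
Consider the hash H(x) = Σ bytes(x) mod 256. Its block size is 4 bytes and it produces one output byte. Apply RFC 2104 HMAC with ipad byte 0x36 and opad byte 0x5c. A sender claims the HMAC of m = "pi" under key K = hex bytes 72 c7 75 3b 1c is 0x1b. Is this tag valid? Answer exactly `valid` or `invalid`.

Key hex bytes 72 c7 75 3b 1c is 5 bytes > B = 4, so hash it first: H(key) = 05, then zero-pad to 4 bytes: K' = 05 00 00 00.
K' ⊕ ipad = 33 36 36 36; K' ⊕ opad = 59 5c 5c 5c.
Inner hash: sum = 51+54+54+54+112+105 = 430; mod 256 = 174 → ae.
Outer hash (recomputed tag): sum = 89+92+92+92+174 = 539; mod 256 = 27 → 1b.
Recomputed tag = 1b; claimed = 1b → match.

valid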